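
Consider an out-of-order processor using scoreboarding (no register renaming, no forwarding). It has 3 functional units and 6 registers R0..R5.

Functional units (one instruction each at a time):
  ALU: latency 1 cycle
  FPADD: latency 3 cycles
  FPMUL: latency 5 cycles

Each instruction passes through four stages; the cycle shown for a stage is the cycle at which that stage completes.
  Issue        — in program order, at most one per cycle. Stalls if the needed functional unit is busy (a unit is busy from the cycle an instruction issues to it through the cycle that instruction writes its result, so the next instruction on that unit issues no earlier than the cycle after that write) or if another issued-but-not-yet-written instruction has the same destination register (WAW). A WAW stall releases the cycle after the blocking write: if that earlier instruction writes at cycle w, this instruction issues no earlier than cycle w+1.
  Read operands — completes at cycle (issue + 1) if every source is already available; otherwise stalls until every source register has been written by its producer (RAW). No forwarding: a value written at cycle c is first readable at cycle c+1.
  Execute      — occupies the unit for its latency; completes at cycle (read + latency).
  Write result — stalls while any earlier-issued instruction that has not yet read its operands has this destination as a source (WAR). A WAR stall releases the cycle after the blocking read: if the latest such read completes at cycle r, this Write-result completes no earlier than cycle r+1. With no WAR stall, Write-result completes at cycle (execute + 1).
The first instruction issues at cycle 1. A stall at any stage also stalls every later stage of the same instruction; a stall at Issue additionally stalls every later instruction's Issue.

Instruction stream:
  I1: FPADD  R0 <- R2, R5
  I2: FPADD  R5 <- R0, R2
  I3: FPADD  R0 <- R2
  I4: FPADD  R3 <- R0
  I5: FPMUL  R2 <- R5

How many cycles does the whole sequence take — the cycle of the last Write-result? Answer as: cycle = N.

c1: I1 dispatched to FPADD
c2: I1 operands ready
c5: I1 complete
c6: R0←I1
c7: I2 dispatched to FPADD
c8: I2 operands ready
c11: I2 complete
c12: R5←I2
c13: I3 dispatched to FPADD
c14: I3 operands ready
c17: I3 complete
c18: R0←I3
c19: I4 dispatched to FPADD
c20: I4 operands ready, I5 dispatched to FPMUL
c21: I5 operands ready
c23: I4 complete
c24: R3←I4
c26: I5 complete
c27: R2←I5

cycle = 27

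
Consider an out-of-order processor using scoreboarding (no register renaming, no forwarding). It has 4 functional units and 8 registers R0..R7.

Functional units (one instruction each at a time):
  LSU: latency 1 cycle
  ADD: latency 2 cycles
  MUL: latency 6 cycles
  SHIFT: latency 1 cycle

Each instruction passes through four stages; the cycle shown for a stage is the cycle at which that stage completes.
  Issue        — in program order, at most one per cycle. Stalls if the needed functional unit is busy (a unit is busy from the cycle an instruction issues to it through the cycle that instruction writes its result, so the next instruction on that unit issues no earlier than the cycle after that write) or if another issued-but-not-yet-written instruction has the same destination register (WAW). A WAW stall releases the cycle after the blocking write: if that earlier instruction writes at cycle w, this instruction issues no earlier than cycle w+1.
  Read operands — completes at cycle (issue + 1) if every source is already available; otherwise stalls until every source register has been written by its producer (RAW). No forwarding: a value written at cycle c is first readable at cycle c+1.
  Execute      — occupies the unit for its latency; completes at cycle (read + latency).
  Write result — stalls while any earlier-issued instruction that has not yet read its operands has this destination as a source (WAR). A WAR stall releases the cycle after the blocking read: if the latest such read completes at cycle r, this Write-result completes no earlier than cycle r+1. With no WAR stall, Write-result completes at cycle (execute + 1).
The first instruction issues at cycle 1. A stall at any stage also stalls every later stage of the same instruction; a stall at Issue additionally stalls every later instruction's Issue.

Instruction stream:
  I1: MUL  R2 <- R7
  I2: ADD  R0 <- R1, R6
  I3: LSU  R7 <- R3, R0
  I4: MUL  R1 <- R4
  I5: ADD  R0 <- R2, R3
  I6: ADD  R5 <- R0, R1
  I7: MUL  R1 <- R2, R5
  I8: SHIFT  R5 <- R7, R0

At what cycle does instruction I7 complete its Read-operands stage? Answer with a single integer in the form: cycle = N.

cycle = 23

  I1 | 1 | 2 | 8 | 9
  I2 | 2 | 3 | 5 | 6
  I3 | 3 | 7 | 8 | 9   RAW R0: wait I2 write@6
  I4 | 10 | 11 | 17 | 18   struct: MUL busy until I1 writes@9
  I5 | 11 | 12 | 14 | 15
  I6 | 16 | 19 | 21 | 22   struct: ADD busy until I5 writes@15 · RAW R1: wait I4 write@18
  I7 | 19 | 23 | 29 | 30   struct: MUL busy until I4 writes@18 · RAW R5: wait I6 write@22
  I8 | 23 | 24 | 25 | 26   WAW R5: wait I6 write@22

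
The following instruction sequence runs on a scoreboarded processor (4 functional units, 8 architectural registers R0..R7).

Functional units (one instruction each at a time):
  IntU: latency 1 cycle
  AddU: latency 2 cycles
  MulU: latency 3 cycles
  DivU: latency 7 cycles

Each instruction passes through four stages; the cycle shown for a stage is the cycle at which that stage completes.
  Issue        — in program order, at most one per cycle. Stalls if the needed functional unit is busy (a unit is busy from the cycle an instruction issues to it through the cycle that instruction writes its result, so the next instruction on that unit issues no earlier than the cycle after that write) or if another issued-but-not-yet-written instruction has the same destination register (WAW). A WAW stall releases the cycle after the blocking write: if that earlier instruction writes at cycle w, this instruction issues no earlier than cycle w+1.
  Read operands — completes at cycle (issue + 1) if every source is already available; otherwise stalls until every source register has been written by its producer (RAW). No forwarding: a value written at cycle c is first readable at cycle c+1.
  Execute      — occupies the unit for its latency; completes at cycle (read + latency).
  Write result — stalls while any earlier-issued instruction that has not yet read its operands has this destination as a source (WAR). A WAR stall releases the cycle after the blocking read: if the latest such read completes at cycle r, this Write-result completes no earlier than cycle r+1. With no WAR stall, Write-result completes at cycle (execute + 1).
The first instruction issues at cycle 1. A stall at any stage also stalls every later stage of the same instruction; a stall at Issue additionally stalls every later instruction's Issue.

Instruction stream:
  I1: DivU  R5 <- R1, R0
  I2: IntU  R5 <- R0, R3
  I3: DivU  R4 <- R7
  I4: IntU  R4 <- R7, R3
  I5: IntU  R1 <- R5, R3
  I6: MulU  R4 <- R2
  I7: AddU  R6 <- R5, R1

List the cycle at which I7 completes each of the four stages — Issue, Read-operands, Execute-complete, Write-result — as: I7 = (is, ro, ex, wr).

I7 = (28, 30, 32, 33)

1) issue 1, read 2, done 9, write 10
2) issue 11, read 12, done 13, write 14  <WAW R5: wait I1 write@10>
3) issue 12, read 13, done 20, write 21
4) issue 22, read 23, done 24, write 25  <WAW R4: wait I3 write@21>
5) issue 26, read 27, done 28, write 29  <struct: IntU busy until I4 writes@25>
6) issue 27, read 28, done 31, write 32
7) issue 28, read 30, done 32, write 33  <RAW R1: wait I5 write@29>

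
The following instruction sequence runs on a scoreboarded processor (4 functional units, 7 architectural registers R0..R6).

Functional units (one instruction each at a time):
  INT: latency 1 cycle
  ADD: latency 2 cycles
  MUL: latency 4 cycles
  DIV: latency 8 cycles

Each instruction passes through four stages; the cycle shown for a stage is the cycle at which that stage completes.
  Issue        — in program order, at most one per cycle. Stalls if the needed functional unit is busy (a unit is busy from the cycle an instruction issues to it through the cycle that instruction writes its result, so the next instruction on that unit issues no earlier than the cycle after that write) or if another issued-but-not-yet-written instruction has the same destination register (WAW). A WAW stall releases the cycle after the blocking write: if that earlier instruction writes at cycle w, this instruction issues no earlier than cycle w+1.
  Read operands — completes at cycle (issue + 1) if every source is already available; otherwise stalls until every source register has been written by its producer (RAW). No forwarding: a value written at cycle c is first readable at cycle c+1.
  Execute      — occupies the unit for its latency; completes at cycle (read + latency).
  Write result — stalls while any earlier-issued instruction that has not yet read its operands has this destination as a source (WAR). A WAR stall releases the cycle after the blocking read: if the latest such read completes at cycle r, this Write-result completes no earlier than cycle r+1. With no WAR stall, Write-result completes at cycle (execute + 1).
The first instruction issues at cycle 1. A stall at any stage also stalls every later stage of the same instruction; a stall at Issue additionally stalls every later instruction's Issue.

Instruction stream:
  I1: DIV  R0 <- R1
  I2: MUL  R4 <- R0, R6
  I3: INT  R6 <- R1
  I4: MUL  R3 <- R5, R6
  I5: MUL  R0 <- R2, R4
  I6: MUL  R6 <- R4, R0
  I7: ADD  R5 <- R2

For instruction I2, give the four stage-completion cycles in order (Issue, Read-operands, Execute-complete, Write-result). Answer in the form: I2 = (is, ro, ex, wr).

I2 = (2, 12, 16, 17)

cycle 1: I1→DIV
cycle 2: I1 RO | I2→MUL
cycle 3: I3→INT
cycle 4: I3 RO
cycle 5: I3 EX
cycle 10: I1 EX
cycle 11: I1 WR R0
cycle 12: I2 RO
cycle 13: I3 WR R6
cycle 16: I2 EX
cycle 17: I2 WR R4
cycle 18: I4→MUL
cycle 19: I4 RO
cycle 23: I4 EX
cycle 24: I4 WR R3
cycle 25: I5→MUL
cycle 26: I5 RO
cycle 30: I5 EX
cycle 31: I5 WR R0
cycle 32: I6→MUL
cycle 33: I6 RO | I7→ADD
cycle 34: I7 RO
cycle 36: I7 EX
cycle 37: I6 EX | I7 WR R5
cycle 38: I6 WR R6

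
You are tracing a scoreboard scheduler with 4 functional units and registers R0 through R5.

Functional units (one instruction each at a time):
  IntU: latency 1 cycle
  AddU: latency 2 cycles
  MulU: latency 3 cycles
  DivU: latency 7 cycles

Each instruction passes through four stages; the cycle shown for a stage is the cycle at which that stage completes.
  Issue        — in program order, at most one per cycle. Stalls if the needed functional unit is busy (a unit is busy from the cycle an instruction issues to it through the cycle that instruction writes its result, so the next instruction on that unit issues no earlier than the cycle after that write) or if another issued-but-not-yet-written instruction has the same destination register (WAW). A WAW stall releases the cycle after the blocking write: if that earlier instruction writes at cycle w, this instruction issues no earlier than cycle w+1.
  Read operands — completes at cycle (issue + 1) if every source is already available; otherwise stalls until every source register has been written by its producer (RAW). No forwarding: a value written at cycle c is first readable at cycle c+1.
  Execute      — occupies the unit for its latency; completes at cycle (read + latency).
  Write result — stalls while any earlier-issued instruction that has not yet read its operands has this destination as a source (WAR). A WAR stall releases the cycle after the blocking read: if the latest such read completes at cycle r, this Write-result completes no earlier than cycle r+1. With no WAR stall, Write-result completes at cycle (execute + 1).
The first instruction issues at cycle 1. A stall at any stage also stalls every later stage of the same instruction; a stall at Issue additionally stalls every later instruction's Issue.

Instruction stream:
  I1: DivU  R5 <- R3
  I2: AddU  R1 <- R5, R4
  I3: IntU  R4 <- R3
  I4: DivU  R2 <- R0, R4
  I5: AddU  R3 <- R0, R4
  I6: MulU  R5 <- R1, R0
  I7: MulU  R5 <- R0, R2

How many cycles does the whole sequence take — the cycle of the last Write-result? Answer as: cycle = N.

cycle = 27

c1: I1→DivU
c2: I1 RO | I2→AddU
c3: I3→IntU
c4: I3 RO
c5: I3 EX
c9: I1 EX
c10: I1 WR R5
c11: I2 RO | I4→DivU
c12: I3 WR R4
c13: I2 EX | I4 RO
c14: I2 WR R1
c15: I5→AddU
c16: I5 RO | I6→MulU
c17: I6 RO
c18: I5 EX
c19: I5 WR R3
c20: I4 EX | I6 EX
c21: I4 WR R2 | I6 WR R5
c22: I7→MulU
c23: I7 RO
c26: I7 EX
c27: I7 WR R5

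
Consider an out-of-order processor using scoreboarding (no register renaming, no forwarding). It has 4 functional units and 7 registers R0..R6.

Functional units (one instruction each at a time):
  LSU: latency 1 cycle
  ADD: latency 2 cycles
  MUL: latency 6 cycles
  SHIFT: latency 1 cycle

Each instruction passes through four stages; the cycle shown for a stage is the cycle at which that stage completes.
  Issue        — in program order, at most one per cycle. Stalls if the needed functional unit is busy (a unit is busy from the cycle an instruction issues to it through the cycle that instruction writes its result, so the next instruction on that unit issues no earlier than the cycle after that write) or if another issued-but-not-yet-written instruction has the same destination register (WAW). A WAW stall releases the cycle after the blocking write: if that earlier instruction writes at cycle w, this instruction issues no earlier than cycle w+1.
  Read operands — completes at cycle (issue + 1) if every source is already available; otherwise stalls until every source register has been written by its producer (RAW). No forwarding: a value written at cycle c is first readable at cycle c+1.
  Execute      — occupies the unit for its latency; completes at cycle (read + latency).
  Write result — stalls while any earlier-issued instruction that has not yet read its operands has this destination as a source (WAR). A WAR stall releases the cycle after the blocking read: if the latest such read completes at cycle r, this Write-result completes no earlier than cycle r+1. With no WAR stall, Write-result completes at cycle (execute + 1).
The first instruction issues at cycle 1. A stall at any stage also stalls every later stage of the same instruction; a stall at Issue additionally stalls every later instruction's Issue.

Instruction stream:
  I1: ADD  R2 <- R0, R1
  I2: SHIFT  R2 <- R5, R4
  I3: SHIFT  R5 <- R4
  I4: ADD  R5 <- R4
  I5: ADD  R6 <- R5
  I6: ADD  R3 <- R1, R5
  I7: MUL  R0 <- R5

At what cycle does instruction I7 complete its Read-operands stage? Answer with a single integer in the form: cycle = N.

cycle 1: I1→ADD
cycle 2: I1 RO
cycle 4: I1 EX
cycle 5: I1 WR R2
cycle 6: I2→SHIFT
cycle 7: I2 RO
cycle 8: I2 EX
cycle 9: I2 WR R2
cycle 10: I3→SHIFT
cycle 11: I3 RO
cycle 12: I3 EX
cycle 13: I3 WR R5
cycle 14: I4→ADD
cycle 15: I4 RO
cycle 17: I4 EX
cycle 18: I4 WR R5
cycle 19: I5→ADD
cycle 20: I5 RO
cycle 22: I5 EX
cycle 23: I5 WR R6
cycle 24: I6→ADD
cycle 25: I6 RO | I7→MUL
cycle 26: I7 RO
cycle 27: I6 EX
cycle 28: I6 WR R3
cycle 32: I7 EX
cycle 33: I7 WR R0

cycle = 26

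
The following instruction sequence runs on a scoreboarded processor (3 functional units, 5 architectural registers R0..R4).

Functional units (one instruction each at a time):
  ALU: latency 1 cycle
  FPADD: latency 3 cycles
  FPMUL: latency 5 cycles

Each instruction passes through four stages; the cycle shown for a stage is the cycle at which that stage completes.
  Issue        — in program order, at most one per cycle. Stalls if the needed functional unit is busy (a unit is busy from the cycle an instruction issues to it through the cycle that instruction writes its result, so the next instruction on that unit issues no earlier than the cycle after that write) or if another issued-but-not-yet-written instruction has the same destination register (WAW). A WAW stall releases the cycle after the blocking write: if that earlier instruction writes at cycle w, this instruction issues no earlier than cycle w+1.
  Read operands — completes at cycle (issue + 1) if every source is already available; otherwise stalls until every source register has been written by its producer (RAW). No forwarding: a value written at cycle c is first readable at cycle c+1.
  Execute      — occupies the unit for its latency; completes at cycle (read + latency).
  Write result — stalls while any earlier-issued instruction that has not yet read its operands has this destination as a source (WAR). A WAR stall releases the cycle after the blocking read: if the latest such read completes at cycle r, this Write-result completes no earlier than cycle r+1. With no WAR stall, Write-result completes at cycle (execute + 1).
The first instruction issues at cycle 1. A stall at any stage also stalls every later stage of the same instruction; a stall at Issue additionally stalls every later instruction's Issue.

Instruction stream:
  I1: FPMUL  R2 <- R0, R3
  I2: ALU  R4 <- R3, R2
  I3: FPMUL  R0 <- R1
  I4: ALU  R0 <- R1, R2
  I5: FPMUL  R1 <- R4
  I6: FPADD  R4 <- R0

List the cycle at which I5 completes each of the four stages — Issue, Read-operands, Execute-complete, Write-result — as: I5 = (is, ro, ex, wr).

I5 = (18, 19, 24, 25)

  I1 | 1 | 2 | 7 | 8
  I2 | 2 | 9 | 10 | 11   RAW R2: wait I1 write@8
  I3 | 9 | 10 | 15 | 16   struct: FPMUL busy until I1 writes@8
  I4 | 17 | 18 | 19 | 20   WAW R0: wait I3 write@16
  I5 | 18 | 19 | 24 | 25
  I6 | 19 | 21 | 24 | 25   RAW R0: wait I4 write@20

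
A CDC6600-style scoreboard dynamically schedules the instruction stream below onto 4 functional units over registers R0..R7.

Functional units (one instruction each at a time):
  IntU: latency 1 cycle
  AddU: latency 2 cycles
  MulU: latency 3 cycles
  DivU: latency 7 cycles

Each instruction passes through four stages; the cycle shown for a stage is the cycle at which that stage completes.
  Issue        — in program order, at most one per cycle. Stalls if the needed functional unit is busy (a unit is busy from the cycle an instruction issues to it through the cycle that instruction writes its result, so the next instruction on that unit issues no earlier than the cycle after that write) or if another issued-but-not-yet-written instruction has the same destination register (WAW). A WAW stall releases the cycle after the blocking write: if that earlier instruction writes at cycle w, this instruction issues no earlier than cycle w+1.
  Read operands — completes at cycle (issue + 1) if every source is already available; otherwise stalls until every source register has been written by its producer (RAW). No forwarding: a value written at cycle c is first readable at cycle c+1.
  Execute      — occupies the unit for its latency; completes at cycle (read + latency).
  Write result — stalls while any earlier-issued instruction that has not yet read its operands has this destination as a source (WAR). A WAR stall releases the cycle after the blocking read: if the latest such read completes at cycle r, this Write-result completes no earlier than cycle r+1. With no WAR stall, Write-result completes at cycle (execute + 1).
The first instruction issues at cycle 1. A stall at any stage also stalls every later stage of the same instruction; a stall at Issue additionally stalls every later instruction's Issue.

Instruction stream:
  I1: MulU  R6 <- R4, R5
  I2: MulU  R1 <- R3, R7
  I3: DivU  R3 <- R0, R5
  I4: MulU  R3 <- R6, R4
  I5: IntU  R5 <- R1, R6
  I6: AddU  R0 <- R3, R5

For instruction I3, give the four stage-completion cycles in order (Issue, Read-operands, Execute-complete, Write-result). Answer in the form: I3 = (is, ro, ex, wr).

I3 = (8, 9, 16, 17)

t=1  I1 dispatched to MulU
t=2  I1 operands ready
t=5  I1 complete
t=6  R6←I1
t=7  I2 dispatched to MulU
t=8  I2 operands ready | I3 dispatched to DivU
t=9  I3 operands ready
t=11  I2 complete
t=12  R1←I2
t=16  I3 complete
t=17  R3←I3
t=18  I4 dispatched to MulU
t=19  I4 operands ready | I5 dispatched to IntU
t=20  I5 operands ready | I6 dispatched to AddU
t=21  I5 complete
t=22  I4 complete | R5←I5
t=23  R3←I4
t=24  I6 operands ready
t=26  I6 complete
t=27  R0←I6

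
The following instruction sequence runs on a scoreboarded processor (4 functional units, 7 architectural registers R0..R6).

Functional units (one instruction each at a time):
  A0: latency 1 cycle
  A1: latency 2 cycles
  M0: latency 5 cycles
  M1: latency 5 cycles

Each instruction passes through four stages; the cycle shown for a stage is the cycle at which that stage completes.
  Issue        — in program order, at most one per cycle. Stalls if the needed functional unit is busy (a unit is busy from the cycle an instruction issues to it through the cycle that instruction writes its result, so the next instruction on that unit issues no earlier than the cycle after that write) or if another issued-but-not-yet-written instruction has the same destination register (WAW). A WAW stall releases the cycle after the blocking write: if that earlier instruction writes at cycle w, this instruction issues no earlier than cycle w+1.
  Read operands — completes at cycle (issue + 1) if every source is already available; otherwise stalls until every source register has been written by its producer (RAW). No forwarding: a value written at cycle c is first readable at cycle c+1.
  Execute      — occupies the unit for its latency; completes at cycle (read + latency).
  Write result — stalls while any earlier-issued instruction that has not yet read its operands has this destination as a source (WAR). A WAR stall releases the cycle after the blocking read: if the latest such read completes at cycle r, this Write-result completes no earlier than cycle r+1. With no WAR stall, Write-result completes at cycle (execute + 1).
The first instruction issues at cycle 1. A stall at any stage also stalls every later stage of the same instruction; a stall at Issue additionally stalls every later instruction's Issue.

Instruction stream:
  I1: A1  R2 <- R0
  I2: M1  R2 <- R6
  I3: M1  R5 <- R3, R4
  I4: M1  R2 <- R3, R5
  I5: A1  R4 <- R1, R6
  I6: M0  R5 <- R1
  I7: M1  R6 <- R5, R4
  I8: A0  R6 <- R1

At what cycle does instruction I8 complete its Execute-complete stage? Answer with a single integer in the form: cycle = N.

[1] I1 dispatched to A1
[2] I1 operands ready
[4] I1 complete
[5] R2←I1
[6] I2 dispatched to M1
[7] I2 operands ready
[12] I2 complete
[13] R2←I2
[14] I3 dispatched to M1
[15] I3 operands ready
[20] I3 complete
[21] R5←I3
[22] I4 dispatched to M1
[23] I4 operands ready, I5 dispatched to A1
[24] I5 operands ready, I6 dispatched to M0
[25] I6 operands ready
[26] I5 complete
[27] R4←I5
[28] I4 complete
[29] R2←I4
[30] I6 complete, I7 dispatched to M1
[31] R5←I6
[32] I7 operands ready
[37] I7 complete
[38] R6←I7
[39] I8 dispatched to A0
[40] I8 operands ready
[41] I8 complete
[42] R6←I8

cycle = 41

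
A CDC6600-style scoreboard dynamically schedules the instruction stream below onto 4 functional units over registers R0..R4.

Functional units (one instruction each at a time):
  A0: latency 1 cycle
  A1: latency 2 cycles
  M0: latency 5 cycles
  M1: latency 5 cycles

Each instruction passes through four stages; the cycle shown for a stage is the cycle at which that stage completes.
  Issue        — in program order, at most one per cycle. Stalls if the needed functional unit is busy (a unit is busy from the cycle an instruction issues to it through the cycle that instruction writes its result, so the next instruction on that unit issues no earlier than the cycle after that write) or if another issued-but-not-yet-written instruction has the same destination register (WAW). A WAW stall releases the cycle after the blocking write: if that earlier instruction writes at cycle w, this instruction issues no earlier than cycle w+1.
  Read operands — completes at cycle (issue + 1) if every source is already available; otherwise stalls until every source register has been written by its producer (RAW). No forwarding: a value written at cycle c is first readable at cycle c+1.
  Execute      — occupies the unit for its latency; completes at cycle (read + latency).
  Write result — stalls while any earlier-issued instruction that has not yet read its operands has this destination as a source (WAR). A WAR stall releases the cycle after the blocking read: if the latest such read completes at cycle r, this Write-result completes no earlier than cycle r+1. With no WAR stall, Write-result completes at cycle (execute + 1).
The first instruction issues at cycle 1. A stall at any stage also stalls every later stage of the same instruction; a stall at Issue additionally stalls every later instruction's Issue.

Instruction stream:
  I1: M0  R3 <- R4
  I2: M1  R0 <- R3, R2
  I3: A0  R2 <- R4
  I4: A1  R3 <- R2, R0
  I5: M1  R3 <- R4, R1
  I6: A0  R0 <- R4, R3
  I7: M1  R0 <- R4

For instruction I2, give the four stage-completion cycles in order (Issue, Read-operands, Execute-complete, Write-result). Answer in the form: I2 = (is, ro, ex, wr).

I2 = (2, 9, 14, 15)

1) issue 1, read 2, done 7, write 8
2) issue 2, read 9, done 14, write 15  <RAW R3: wait I1 write@8>
3) issue 3, read 4, done 5, write 10  <WAR R2: wait I2 read@9>
4) issue 9, read 16, done 18, write 19  <WAW R3: wait I1 write@8 / RAW R0: wait I2 write@15>
5) issue 20, read 21, done 26, write 27  <WAW R3: wait I4 write@19>
6) issue 21, read 28, done 29, write 30  <RAW R3: wait I5 write@27>
7) issue 31, read 32, done 37, write 38  <WAW R0: wait I6 write@30>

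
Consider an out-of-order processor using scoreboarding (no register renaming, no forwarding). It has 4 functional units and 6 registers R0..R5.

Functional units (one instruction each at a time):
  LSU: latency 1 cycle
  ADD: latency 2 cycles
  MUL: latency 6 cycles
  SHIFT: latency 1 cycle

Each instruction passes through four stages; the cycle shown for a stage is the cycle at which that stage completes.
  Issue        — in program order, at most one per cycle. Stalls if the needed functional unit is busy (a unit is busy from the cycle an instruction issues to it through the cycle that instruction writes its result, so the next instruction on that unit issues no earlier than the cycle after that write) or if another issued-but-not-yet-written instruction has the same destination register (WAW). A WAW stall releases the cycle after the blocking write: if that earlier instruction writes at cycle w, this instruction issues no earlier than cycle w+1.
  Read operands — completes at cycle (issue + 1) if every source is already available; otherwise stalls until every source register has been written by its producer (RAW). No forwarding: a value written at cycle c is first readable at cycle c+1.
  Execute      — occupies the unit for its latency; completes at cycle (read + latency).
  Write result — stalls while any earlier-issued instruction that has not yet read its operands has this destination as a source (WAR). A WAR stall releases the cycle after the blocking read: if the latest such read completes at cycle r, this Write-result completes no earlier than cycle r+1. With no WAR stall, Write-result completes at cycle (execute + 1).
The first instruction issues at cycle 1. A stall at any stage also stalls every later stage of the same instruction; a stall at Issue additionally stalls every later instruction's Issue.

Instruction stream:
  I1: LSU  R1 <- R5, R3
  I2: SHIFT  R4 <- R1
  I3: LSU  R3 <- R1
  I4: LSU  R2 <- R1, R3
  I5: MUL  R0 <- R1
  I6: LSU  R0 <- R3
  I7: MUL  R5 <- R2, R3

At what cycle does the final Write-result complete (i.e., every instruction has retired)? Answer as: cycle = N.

cycle = 28

t=1  I1→LSU
t=2  I1 RO | I2→SHIFT
t=3  I1 EX
t=4  I1 WR R1
t=5  I2 RO | I3→LSU
t=6  I2 EX | I3 RO
t=7  I2 WR R4 | I3 EX
t=8  I3 WR R3
t=9  I4→LSU
t=10  I4 RO | I5→MUL
t=11  I4 EX | I5 RO
t=12  I4 WR R2
t=17  I5 EX
t=18  I5 WR R0
t=19  I6→LSU
t=20  I6 RO | I7→MUL
t=21  I6 EX | I7 RO
t=22  I6 WR R0
t=27  I7 EX
t=28  I7 WR R5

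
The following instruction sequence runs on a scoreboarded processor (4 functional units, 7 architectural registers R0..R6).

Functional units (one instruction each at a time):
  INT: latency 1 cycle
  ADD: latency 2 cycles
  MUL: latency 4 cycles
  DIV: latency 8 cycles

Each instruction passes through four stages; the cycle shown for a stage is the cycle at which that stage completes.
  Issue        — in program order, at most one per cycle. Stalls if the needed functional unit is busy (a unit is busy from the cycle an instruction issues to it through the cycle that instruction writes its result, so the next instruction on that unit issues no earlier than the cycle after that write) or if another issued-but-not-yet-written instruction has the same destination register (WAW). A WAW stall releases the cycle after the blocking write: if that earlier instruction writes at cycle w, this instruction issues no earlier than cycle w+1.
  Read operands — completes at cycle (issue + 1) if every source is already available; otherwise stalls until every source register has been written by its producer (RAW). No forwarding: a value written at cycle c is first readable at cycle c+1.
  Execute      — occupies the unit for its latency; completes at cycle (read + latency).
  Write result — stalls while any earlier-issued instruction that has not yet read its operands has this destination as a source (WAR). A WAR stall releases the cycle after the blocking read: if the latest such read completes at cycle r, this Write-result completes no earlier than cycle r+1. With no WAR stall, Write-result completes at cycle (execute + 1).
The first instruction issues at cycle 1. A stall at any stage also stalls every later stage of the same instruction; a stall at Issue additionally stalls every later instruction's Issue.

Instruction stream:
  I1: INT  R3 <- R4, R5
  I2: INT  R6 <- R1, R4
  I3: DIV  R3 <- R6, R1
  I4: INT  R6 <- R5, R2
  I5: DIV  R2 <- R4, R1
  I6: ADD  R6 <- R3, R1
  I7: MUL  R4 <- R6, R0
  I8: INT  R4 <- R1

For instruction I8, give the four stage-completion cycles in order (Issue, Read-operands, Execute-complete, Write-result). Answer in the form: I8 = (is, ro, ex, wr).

I8 = (31, 32, 33, 34)

cycle 1: I1 dispatched to INT
cycle 2: I1 operands ready
cycle 3: I1 complete
cycle 4: R3←I1
cycle 5: I2 dispatched to INT
cycle 6: I2 operands ready | I3 dispatched to DIV
cycle 7: I2 complete
cycle 8: R6←I2
cycle 9: I3 operands ready | I4 dispatched to INT
cycle 10: I4 operands ready
cycle 11: I4 complete
cycle 12: R6←I4
cycle 17: I3 complete
cycle 18: R3←I3
cycle 19: I5 dispatched to DIV
cycle 20: I5 operands ready | I6 dispatched to ADD
cycle 21: I6 operands ready | I7 dispatched to MUL
cycle 23: I6 complete
cycle 24: R6←I6
cycle 25: I7 operands ready
cycle 28: I5 complete
cycle 29: R2←I5 | I7 complete
cycle 30: R4←I7
cycle 31: I8 dispatched to INT
cycle 32: I8 operands ready
cycle 33: I8 complete
cycle 34: R4←I8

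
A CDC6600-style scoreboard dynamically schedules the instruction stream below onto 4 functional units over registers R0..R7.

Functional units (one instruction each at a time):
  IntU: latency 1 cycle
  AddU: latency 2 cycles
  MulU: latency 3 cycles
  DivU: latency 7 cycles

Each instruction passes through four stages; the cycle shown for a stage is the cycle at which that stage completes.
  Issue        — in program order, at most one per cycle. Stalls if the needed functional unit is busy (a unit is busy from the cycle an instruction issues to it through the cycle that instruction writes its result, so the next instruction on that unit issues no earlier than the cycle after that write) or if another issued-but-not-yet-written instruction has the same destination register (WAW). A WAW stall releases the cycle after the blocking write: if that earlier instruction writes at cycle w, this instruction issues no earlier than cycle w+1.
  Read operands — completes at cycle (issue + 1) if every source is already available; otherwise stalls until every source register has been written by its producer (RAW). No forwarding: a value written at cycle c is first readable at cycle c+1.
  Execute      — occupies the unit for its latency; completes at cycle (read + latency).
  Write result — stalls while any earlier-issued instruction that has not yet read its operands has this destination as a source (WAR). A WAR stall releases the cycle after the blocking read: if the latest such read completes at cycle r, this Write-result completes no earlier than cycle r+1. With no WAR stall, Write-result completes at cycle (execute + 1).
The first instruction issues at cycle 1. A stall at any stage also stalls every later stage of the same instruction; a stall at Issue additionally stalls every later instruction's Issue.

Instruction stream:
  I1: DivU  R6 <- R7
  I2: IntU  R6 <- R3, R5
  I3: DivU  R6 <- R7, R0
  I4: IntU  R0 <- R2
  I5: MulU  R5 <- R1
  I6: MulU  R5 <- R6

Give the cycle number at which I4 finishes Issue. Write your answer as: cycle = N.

cycle = 16

I1  is:1  ro:2  ex:9  wr:10
I2  is:11  ro:12  ex:13  wr:14  — WAW R6: wait I1 write@10
I3  is:15  ro:16  ex:23  wr:24  — WAW R6: wait I2 write@14
I4  is:16  ro:17  ex:18  wr:19
I5  is:17  ro:18  ex:21  wr:22
I6  is:23  ro:25  ex:28  wr:29  — struct: MulU busy until I5 writes@22, RAW R6: wait I3 write@24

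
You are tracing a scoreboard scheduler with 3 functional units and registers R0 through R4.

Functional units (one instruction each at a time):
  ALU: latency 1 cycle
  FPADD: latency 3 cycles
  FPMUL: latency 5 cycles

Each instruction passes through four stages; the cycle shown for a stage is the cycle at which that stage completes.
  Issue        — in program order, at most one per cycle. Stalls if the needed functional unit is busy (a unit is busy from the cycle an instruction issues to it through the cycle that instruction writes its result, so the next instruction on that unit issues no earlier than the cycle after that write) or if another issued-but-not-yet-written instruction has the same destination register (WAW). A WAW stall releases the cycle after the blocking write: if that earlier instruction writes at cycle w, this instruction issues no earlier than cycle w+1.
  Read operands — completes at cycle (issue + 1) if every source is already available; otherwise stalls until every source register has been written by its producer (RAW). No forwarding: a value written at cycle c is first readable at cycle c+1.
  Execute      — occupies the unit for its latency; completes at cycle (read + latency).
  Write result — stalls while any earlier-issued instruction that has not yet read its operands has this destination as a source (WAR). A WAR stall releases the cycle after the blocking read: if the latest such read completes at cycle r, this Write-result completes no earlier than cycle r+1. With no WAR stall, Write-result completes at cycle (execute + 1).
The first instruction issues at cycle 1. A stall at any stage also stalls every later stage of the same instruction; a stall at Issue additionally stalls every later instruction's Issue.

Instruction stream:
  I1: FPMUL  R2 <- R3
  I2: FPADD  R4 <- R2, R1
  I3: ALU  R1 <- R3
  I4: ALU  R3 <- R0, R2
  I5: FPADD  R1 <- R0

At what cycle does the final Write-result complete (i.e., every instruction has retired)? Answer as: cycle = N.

I1 -> (1, 2, 7, 8)
I2 -> (2, 9, 12, 13)  // RAW R2: wait I1 write@8
I3 -> (3, 4, 5, 10)  // WAR R1: wait I2 read@9
I4 -> (11, 12, 13, 14)  // struct: ALU busy until I3 writes@10
I5 -> (14, 15, 18, 19)  // struct: FPADD busy until I2 writes@13

cycle = 19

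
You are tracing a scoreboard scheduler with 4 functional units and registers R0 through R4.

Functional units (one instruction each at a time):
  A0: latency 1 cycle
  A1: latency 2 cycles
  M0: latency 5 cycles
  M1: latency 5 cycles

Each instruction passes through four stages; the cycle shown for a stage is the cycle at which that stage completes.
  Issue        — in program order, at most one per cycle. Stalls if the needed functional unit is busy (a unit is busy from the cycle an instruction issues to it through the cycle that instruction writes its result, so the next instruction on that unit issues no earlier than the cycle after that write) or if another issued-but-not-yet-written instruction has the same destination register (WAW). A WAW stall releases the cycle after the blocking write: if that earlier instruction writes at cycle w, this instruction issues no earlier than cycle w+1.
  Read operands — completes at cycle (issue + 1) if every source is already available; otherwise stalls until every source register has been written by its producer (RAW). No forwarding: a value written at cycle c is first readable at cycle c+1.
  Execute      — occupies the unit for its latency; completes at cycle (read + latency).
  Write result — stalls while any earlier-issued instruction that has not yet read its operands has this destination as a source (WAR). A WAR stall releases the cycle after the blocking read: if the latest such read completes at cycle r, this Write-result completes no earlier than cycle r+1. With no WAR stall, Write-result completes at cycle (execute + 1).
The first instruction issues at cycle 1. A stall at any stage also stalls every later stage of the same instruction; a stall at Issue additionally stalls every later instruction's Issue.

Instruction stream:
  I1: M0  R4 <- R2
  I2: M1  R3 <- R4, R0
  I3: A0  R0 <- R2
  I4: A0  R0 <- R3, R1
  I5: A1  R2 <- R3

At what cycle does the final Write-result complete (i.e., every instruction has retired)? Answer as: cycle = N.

I1: IS=1 RO=2 EX=7 WR=8
I2: IS=2 RO=9 EX=14 WR=15  [RAW R4: wait I1 write@8]
I3: IS=3 RO=4 EX=5 WR=10  [WAR R0: wait I2 read@9]
I4: IS=11 RO=16 EX=17 WR=18  [struct: A0 busy until I3 writes@10; RAW R3: wait I2 write@15]
I5: IS=12 RO=16 EX=18 WR=19  [RAW R3: wait I2 write@15]

cycle = 19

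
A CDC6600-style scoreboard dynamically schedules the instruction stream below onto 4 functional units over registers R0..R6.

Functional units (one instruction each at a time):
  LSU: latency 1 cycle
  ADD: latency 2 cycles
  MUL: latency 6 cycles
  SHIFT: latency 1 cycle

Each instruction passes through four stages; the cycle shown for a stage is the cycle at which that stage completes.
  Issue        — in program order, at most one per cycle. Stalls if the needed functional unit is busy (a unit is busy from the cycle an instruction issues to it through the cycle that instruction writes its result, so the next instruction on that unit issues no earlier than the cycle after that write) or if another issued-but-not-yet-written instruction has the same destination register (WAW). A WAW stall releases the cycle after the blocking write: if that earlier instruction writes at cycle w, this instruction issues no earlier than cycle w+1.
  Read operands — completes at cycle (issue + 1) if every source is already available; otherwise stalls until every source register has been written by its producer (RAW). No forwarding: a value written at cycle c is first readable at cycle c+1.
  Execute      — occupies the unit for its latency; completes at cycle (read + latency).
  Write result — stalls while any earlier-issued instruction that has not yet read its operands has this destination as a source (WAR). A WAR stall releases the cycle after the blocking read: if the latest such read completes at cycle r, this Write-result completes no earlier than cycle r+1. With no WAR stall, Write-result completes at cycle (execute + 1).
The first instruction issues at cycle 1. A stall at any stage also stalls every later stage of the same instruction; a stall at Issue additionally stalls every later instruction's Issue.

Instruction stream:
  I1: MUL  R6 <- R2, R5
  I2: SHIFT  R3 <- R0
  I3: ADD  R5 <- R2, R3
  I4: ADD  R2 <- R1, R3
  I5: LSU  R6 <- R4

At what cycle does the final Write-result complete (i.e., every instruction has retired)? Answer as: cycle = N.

cycle = 14

I1  is:1  ro:2  ex:8  wr:9
I2  is:2  ro:3  ex:4  wr:5
I3  is:3  ro:6  ex:8  wr:9  — RAW R3: wait I2 write@5
I4  is:10  ro:11  ex:13  wr:14  — struct: ADD busy until I3 writes@9
I5  is:11  ro:12  ex:13  wr:14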